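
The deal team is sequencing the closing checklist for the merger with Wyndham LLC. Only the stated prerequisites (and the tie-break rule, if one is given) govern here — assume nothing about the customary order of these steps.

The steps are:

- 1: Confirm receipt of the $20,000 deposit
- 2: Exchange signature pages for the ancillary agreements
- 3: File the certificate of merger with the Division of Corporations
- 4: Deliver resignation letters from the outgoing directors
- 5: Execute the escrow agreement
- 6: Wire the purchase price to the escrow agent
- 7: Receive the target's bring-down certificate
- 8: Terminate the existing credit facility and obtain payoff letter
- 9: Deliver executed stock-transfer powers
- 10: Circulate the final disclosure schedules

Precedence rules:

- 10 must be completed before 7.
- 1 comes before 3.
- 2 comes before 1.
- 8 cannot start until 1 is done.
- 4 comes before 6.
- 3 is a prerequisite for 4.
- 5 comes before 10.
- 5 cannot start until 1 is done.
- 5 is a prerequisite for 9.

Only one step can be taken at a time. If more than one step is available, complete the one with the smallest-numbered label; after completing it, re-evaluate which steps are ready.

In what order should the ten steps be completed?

2 is the only step with nothing outstanding, so it goes first.
1 needed 2, now all done → 1.
3, 5 and 8 are all available; 3 has the earlier label → 3.
4 now also ready, so the ready set is {4, 5, 8}; 4 has the earlier label → 4.
6 now also ready, so the ready set is {5, 6, 8}; 5 has the earlier label → 5.
Now 6, 8, 9 and 10 have their prerequisites met. 6 has the earlier label, so 6 next.
8, 9 and 10 are all available; 8 has the earlier label → 8.
Now 9 and 10 have their prerequisites met. 9 has the earlier label, so 9 next.
10 is the only step now ready → 10.
Next only 7 has its prerequisites met → 7.

2 → 1 → 3 → 4 → 5 → 6 → 8 → 9 → 10 → 7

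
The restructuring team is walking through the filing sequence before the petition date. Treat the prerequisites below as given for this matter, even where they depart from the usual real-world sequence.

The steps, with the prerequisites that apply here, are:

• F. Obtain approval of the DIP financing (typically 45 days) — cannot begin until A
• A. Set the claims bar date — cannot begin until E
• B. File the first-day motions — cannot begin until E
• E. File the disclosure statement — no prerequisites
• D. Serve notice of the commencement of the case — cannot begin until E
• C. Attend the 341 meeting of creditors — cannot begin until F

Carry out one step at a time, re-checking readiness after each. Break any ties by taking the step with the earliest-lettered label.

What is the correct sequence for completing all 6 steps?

E, A, B, D, F, C

E is the only step with nothing outstanding, so it goes first.
Ready: A, B and D. A has the earlier label → A.
F now also ready, so the ready set is {B, D, F}; B has the earlier label → B.
D and F are both available; D has the earlier label → D.
F is the only step now ready → F.
Next only C has its prerequisites met → C.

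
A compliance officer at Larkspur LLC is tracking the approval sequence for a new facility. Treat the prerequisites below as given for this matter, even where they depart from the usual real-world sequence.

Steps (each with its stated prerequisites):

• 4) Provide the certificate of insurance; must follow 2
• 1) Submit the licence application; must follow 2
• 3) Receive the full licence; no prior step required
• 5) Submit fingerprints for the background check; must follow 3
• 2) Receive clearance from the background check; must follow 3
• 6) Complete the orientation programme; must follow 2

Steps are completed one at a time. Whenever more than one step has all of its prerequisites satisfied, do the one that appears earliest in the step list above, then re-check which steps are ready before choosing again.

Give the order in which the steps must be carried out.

3 5 2 4 1 6

Only 3 has no prerequisites, so it is first.
5 and 2 are both available; 5 is listed earlier → 5.
That leaves 2 as the only ready step → 2.
Ready: 4, 1 and 6. 4 is listed earlier → 4.
Ready: 1 and 6. 1 is listed earlier → 1.
Next only 6 has its prerequisites met → 6.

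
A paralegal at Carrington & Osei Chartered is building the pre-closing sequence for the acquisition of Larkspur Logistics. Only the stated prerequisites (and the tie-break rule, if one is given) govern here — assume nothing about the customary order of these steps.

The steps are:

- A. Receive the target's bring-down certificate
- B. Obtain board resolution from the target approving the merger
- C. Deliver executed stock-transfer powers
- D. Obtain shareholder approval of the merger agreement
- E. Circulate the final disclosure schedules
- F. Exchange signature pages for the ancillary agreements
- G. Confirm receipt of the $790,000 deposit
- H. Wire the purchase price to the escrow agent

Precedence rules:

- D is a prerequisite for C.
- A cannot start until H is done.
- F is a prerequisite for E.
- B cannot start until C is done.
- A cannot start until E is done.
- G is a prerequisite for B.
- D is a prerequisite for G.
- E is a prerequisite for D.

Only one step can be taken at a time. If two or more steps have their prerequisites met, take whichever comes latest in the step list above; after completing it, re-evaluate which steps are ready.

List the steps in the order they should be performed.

Nothing is required for H and F. H is listed later → H first.
That leaves F as the only ready step → F.
E is the only step now ready → E.
D and A are both available; D is listed later → D.
G, C and A are all available; G is listed later → G.
Now C and A have their prerequisites met. C is listed later, so C next.
Ready: B and A. B is listed later → B.
Next only A has its prerequisites met → A.

H → F → E → D → G → C → B → A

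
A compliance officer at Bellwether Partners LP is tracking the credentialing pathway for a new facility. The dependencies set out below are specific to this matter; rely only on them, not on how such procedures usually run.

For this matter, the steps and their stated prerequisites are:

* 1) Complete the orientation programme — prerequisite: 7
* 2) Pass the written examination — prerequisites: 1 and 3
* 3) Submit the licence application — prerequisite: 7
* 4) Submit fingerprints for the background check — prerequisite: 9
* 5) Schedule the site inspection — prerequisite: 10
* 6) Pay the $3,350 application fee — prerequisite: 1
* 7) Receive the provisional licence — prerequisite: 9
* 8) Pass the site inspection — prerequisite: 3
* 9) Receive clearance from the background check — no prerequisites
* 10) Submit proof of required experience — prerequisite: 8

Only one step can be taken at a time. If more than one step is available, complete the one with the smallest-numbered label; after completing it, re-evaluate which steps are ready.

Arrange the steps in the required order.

9 4 7 1 3 2 6 8 10 5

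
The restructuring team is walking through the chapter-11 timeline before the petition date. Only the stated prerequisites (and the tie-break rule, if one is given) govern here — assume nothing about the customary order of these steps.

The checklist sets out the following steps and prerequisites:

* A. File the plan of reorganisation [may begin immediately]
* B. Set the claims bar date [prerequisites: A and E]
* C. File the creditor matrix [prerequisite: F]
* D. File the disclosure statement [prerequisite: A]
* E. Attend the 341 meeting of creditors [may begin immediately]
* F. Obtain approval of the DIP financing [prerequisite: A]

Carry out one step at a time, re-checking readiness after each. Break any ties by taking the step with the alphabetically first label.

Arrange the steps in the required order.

A D E B F C

A and E have no prerequisites; A has the earlier label, so A is first.
D and F now also ready, so the ready set is {D, E, F}; D has the earlier label → D.
Ready: E and F. E has the earlier label → E.
B and F are both available; B has the earlier label → B.
Next only F has its prerequisites met → F.
C needed F, now all done → C.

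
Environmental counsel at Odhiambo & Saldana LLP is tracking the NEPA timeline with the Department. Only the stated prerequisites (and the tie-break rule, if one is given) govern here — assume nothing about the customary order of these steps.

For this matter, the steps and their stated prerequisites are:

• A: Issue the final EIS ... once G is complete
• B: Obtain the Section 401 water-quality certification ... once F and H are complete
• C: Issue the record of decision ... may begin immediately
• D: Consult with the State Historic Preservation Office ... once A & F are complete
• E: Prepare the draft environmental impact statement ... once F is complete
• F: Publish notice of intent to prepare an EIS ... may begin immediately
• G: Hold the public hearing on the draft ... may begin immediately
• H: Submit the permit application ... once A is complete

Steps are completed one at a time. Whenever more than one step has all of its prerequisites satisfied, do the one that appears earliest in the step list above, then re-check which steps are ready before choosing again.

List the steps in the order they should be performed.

Nothing is required for C, F and G. C is listed earlier → C first.
F and G are both available; F is listed earlier → F.
E now also ready, so the ready set is {E, G}; E is listed earlier → E.
That leaves G as the only ready step → G.
Next only A has its prerequisites met → A.
Now D and H have their prerequisites met. D is listed earlier, so D next.
H is the only step now ready → H.
That leaves B as the only ready step → B.

C → F → E → G → A → D → H → B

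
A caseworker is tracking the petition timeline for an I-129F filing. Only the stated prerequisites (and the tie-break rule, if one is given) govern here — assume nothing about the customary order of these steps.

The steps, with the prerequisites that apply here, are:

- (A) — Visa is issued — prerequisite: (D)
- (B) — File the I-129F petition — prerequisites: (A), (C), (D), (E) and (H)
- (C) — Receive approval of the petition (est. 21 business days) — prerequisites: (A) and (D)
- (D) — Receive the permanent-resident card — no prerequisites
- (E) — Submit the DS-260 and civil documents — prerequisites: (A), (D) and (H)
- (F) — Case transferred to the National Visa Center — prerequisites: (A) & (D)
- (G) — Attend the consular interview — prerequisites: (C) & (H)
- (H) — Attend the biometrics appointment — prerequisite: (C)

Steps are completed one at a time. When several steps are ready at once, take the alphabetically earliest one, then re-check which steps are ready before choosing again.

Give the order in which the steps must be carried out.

(D) has no prerequisites → (D) first.
(A) needed (D), now all done → (A).
(C) and (F) are both available; (C) has the earlier label → (C).
Ready: (F) and (H). (F) has the earlier label → (F).
(H) needed (C), now all done → (H).
(E) and (G) are both available; (E) has the earlier label → (E).
(B) now also ready, so the ready set is {(B), (G)}; (B) has the earlier label → (B).
Next only (G) has its prerequisites met → (G).

(D) → (A) → (C) → (F) → (H) → (E) → (B) → (G)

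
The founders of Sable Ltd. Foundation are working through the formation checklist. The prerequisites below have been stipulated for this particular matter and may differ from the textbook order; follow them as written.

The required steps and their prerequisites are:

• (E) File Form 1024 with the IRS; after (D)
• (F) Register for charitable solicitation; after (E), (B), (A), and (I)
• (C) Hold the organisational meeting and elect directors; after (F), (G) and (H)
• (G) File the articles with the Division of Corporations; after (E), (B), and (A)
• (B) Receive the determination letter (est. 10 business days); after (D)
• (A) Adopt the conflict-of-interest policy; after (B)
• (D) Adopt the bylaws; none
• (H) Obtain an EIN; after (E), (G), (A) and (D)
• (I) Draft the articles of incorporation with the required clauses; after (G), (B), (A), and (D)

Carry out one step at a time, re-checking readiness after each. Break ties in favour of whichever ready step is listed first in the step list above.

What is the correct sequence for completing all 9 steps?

(D), (E), (B), (A), (G), (H), (I), (F), (C)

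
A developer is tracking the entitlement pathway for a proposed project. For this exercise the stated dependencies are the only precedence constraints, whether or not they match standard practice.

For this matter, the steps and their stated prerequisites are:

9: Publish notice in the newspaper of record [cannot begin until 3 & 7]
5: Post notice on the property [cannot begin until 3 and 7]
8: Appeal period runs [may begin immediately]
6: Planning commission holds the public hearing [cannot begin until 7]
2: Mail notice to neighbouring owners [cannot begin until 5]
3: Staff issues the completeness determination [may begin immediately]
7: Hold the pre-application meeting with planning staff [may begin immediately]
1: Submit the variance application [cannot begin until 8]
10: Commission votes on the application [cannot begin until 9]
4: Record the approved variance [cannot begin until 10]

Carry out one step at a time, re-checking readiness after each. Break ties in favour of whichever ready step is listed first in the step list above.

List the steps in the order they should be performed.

8, 3 and 7 have no prerequisites; 8 is listed earlier, so 8 is first.
1 now also ready, so the ready set is {3, 7, 1}; 3 is listed earlier → 3.
7 and 1 are both available; 7 is listed earlier → 7.
9, 5 and 6 now also ready, so the ready set is {9, 5, 6, 1}; 9 is listed earlier → 9.
5, 6, 1 and 10 are all available; 5 is listed earlier → 5.
2 now also ready, so the ready set is {6, 2, 1, 10}; 6 is listed earlier → 6.
Ready: 2, 1 and 10. 2 is listed earlier → 2.
Ready: 1 and 10. 1 is listed earlier → 1.
10 is the only step now ready → 10.
4 needed 10, now all done → 4.

8, 3, 7, 9, 5, 6, 2, 1, 10, 4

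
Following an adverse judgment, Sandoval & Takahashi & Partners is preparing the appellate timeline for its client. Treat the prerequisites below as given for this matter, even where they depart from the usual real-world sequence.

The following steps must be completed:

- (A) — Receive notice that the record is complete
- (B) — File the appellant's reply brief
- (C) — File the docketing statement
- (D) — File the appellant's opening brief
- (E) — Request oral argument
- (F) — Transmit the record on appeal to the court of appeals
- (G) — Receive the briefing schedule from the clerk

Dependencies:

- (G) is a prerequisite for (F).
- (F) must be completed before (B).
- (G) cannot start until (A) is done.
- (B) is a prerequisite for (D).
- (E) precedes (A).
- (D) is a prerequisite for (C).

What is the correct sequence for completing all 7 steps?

Only (E) has no prerequisites, so it is first.
That leaves (A) as the only ready step → (A).
That leaves (G) as the only ready step → (G).
Next only (F) has its prerequisites met → (F).
(B) needed (F), now all done → (B).
(D) needed (B), now all done → (D).
That leaves (C) as the only ready step → (C).

(E) (A) (G) (F) (B) (D) (C)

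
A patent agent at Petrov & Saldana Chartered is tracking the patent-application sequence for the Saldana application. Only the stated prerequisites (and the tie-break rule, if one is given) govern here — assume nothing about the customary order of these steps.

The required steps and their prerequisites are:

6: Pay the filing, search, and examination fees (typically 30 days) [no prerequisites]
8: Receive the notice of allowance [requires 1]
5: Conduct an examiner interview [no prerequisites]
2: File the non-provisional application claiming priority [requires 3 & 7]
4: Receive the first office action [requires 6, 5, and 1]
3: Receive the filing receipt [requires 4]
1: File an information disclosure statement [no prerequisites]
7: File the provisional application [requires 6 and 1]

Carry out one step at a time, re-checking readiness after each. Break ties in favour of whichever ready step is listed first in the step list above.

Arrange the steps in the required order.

6 5 1 8 4 3 7 2

6, 5 and 1 have no prerequisites; 6 is listed earlier, so 6 is first.
Ready: 5 and 1. 5 is listed earlier → 5.
1 is the only step now ready → 1.
8, 4 and 7 are all available; 8 is listed earlier → 8.
4 and 7 are both available; 4 is listed earlier → 4.
3 now also ready, so the ready set is {3, 7}; 3 is listed earlier → 3.
7 needed 6 and 1, now all done → 7.
Next only 2 has its prerequisites met → 2.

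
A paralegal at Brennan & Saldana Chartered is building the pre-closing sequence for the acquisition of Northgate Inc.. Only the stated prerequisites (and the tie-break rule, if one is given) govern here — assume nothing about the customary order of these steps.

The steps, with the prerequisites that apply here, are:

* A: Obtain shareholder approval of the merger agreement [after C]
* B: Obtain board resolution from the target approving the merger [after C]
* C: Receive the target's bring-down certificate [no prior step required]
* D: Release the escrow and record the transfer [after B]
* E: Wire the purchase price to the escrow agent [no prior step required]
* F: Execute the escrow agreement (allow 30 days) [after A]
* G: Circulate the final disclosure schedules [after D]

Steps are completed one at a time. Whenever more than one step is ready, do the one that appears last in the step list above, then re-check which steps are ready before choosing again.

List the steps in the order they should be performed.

E → C → B → D → G → A → F

Nothing is required for E and C. E is listed later → E first.
Next only C has its prerequisites met → C.
Ready: B and A. B is listed later → B.
D now also ready, so the ready set is {D, A}; D is listed later → D.
G now also ready, so the ready set is {G, A}; G is listed later → G.
A needed C, now all done → A.
Next only F has its prerequisites met → F.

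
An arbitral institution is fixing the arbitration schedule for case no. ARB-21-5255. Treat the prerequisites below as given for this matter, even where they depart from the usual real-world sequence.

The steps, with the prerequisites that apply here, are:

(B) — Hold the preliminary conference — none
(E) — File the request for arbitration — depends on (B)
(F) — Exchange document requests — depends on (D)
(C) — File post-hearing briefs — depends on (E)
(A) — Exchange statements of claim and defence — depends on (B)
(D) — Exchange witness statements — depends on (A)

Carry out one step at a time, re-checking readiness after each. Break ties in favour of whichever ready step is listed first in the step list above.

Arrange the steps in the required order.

(B) has no prerequisites → (B) first.
(E) and (A) are both available; (E) is listed earlier → (E).
(C) and (A) are both available; (C) is listed earlier → (C).
(A) is the only step now ready → (A).
(D) needed (A), now all done → (D).
That leaves (F) as the only ready step → (F).

(B) → (E) → (C) → (A) → (D) → (F)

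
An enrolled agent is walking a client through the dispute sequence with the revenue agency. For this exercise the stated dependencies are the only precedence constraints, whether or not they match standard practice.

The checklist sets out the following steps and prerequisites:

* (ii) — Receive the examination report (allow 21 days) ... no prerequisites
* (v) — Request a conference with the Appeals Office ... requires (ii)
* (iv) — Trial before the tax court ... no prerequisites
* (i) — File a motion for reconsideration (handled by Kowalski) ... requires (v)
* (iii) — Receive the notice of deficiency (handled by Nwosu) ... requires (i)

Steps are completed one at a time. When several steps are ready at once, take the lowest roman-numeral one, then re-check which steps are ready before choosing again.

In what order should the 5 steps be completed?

(ii) (iv) (v) (i) (iii)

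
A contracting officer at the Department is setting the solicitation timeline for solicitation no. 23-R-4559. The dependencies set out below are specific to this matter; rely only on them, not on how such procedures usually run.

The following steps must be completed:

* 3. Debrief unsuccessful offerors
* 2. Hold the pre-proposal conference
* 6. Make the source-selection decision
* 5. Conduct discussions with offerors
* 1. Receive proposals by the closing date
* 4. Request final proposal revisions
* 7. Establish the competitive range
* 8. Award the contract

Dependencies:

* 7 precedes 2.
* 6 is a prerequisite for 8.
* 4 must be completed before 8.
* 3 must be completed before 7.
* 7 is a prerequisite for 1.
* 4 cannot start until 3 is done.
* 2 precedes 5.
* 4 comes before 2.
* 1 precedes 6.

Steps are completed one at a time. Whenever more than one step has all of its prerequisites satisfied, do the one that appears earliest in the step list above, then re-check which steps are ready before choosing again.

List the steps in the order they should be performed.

3 is the only step with nothing outstanding, so it goes first.
4 and 7 are both available; 4 is listed earlier → 4.
7 needed 3, now all done → 7.
Ready: 2 and 1. 2 is listed earlier → 2.
Now 5 and 1 have their prerequisites met. 5 is listed earlier, so 5 next.
Next only 1 has its prerequisites met → 1.
6 is the only step now ready → 6.
8 needed 6 and 4, now all done → 8.

3 4 7 2 5 1 6 8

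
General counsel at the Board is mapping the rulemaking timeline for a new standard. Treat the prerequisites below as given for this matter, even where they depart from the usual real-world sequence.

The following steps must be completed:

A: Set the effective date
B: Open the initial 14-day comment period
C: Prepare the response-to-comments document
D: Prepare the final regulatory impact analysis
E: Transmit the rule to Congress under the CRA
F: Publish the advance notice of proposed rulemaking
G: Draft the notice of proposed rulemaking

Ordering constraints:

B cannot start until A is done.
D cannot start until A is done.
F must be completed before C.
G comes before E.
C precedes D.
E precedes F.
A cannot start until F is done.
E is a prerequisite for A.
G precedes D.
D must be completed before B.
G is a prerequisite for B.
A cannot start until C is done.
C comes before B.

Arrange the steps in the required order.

G → E → F → C → A → D → B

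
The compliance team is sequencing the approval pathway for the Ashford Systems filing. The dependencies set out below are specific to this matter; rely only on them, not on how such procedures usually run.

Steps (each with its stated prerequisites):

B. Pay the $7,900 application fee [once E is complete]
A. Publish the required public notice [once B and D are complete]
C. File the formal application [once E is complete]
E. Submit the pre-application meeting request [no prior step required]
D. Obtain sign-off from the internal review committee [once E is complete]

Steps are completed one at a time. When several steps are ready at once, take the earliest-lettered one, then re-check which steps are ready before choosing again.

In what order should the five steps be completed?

E has no prerequisites → E first.
Now B, C and D have their prerequisites met. B has the earlier label, so B next.
Now C and D have their prerequisites met. C has the earlier label, so C next.
D needed E, now all done → D.
That leaves A as the only ready step → A.

E, B, C, D, A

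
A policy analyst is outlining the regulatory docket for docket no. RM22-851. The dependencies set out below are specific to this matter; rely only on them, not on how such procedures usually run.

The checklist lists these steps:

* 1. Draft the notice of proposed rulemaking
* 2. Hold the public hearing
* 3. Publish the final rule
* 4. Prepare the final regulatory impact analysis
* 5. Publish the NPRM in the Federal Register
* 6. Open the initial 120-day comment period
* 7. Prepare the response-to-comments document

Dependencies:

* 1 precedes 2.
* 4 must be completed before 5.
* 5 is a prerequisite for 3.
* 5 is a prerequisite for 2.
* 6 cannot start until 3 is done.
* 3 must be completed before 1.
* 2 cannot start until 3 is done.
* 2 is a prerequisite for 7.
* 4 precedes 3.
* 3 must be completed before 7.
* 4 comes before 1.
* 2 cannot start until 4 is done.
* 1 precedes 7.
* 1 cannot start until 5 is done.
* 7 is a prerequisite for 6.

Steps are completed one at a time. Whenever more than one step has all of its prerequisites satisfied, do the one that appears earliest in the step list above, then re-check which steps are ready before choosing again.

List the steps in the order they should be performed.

4 is the only step with nothing outstanding, so it goes first.
5 needed 4, now all done → 5.
3 needed 4 and 5, now all done → 3.
1 needed 3, 4 and 5, now all done → 1.
2 is the only step now ready → 2.
Next only 7 has its prerequisites met → 7.
6 needed 3 and 7, now all done → 6.

4 5 3 1 2 7 6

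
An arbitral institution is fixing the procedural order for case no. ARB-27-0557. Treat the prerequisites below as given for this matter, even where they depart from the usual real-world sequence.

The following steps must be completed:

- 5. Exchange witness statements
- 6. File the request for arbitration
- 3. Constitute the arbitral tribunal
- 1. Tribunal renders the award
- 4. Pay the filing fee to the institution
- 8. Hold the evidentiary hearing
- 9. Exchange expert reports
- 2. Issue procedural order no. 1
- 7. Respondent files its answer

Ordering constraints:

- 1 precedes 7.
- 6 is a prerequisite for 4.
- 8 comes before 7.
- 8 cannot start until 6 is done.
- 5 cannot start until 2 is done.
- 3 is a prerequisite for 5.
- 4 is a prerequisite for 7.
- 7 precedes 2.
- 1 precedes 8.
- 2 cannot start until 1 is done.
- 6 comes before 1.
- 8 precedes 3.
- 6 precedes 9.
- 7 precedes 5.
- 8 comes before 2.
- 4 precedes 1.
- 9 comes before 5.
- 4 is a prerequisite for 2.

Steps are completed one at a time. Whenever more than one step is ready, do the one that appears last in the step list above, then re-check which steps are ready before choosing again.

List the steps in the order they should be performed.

6 → 9 → 4 → 1 → 8 → 7 → 2 → 3 → 5

Only 6 has no prerequisites, so it is first.
9 and 4 are both available; 9 is listed later → 9.
4 needed 6, now all done → 4.
1 needed 4 and 6, now all done → 1.
8 needed 1 and 6, now all done → 8.
7 and 3 are both available; 7 is listed later → 7.
2 and 3 are both available; 2 is listed later → 2.
That leaves 3 as the only ready step → 3.
5 needed 7, 2, 9 and 3, now all done → 5.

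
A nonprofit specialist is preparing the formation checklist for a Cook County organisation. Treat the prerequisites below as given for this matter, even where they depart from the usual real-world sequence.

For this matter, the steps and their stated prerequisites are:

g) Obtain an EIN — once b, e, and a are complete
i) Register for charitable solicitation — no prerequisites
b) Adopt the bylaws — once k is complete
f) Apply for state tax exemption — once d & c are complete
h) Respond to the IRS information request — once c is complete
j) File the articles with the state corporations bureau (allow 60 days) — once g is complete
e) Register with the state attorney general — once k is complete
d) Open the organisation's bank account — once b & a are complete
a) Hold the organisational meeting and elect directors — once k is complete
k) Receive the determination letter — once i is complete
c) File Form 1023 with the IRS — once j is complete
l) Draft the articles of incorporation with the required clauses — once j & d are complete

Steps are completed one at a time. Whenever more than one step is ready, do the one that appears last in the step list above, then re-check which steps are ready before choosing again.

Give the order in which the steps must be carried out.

Only i has no prerequisites, so it is first.
k is the only step now ready → k.
Ready: a, e and b. a is listed later → a.
e and b are both available; e is listed later → e.
b is the only step now ready → b.
Now d and g have their prerequisites met. d is listed later, so d next.
g needed a, e and b, now all done → g.
j is the only step now ready → j.
Now l and c have their prerequisites met. l is listed later, so l next.
That leaves c as the only ready step → c.
Ready: h and f. h is listed later → h.
Next only f has its prerequisites met → f.

i → k → a → e → b → d → g → j → l → c → h → f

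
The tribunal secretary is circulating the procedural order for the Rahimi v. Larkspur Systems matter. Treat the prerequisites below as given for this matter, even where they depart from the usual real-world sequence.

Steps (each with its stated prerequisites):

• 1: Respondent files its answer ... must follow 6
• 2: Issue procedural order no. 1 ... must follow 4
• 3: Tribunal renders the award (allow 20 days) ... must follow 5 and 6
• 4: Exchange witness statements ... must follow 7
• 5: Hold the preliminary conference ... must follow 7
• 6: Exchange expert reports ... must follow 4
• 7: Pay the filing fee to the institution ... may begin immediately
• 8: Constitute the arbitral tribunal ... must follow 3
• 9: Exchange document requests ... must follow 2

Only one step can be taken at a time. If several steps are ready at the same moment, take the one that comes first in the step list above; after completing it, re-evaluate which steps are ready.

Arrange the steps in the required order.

Only 7 has no prerequisites, so it is first.
Now 4 and 5 have their prerequisites met. 4 is listed earlier, so 4 next.
2 and 6 now also ready, so the ready set is {2, 5, 6}; 2 is listed earlier → 2.
Ready: 5, 6 and 9. 5 is listed earlier → 5.
6 and 9 are both available; 6 is listed earlier → 6.
1 and 3 now also ready, so the ready set is {1, 3, 9}; 1 is listed earlier → 1.
Ready: 3 and 9. 3 is listed earlier → 3.
Now 8 and 9 have their prerequisites met. 8 is listed earlier, so 8 next.
Next only 9 has its prerequisites met → 9.

7, 4, 2, 5, 6, 1, 3, 8, 9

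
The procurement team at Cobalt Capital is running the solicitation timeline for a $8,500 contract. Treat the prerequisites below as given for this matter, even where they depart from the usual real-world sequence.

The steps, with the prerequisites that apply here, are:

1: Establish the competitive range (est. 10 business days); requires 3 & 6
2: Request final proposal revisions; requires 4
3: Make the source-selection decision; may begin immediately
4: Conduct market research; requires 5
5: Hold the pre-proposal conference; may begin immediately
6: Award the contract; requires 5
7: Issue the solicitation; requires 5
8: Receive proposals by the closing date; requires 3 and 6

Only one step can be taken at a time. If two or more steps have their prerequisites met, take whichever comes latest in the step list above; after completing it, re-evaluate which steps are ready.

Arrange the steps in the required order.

Nothing is required for 5 and 3. 5 is listed later → 5 first.
Now 7, 6, 4 and 3 have their prerequisites met. 7 is listed later, so 7 next.
Ready: 6, 4 and 3. 6 is listed later → 6.
4 and 3 are both available; 4 is listed later → 4.
2 now also ready, so the ready set is {3, 2}; 3 is listed later → 3.
8 and 1 now also ready, so the ready set is {8, 2, 1}; 8 is listed later → 8.
2 and 1 are both available; 2 is listed later → 2.
1 is the only step now ready → 1.

5, 7, 6, 4, 3, 8, 2, 1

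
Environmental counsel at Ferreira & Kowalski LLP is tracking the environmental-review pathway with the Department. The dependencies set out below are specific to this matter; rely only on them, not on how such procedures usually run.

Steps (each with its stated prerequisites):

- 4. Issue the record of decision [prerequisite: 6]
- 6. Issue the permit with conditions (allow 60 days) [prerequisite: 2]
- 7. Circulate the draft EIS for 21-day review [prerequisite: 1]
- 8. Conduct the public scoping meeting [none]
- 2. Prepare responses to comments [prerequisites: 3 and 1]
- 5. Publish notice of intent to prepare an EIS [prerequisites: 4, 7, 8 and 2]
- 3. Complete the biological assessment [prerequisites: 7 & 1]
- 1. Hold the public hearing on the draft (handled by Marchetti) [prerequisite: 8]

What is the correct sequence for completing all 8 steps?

Only 8 has no prerequisites, so it is first.
1 is the only step now ready → 1.
7 needed 1, now all done → 7.
3 needed 7 and 1, now all done → 3.
2 needed 3 and 1, now all done → 2.
That leaves 6 as the only ready step → 6.
That leaves 4 as the only ready step → 4.
Next only 5 has its prerequisites met → 5.

8 1 7 3 2 6 4 5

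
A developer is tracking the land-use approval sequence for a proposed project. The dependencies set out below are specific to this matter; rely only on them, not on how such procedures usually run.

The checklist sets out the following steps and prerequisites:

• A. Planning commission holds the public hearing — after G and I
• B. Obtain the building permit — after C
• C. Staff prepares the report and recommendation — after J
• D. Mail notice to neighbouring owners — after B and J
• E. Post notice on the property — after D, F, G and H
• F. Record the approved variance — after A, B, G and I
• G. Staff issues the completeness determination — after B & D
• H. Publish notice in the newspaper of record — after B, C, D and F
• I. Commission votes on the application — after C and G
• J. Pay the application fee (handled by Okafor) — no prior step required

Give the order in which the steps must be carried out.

J, C, B, D, G, I, A, F, H, E

J has no prerequisites → J first.
Next only C has its prerequisites met → C.
B needed C, now all done → B.
D is the only step now ready → D.
G needed B and D, now all done → G.
I needed C and G, now all done → I.
A is the only step now ready → A.
F needed A, B, G and I, now all done → F.
H needed B, C, D and F, now all done → H.
E is the only step now ready → E.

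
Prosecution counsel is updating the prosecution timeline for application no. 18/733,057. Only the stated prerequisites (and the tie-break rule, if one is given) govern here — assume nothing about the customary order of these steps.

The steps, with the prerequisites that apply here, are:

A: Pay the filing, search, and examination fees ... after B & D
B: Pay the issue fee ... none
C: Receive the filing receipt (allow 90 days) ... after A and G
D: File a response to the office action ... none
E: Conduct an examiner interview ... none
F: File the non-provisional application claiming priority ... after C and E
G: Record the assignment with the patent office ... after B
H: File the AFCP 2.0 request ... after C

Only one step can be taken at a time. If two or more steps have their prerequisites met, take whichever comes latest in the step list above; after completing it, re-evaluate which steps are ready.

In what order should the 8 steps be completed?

E, D and B have no prerequisites; E is listed later, so E is first.
D and B are both available; D is listed later → D.
B is the only step now ready → B.
Now G and A have their prerequisites met. G is listed later, so G next.
Next only A has its prerequisites met → A.
C needed G and A, now all done → C.
H and F are both available; H is listed later → H.
F needed E and C, now all done → F.

E, D, B, G, A, C, H, F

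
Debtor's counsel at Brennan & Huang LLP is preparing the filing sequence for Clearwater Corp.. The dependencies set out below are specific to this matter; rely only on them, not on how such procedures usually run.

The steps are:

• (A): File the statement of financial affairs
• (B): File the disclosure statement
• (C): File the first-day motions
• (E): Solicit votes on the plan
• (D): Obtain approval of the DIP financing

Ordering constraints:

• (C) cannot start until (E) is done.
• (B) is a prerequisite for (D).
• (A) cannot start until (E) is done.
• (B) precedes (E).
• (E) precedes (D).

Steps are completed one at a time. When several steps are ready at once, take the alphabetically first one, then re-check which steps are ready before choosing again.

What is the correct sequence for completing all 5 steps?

(B) (E) (A) (C) (D)

Only (B) has no prerequisites, so it is first.
(E) needed (B), now all done → (E).
Now (A), (C) and (D) have their prerequisites met. (A) has the earlier label, so (A) next.
Now (C) and (D) have their prerequisites met. (C) has the earlier label, so (C) next.
(D) needed (B) and (E), now all done → (D).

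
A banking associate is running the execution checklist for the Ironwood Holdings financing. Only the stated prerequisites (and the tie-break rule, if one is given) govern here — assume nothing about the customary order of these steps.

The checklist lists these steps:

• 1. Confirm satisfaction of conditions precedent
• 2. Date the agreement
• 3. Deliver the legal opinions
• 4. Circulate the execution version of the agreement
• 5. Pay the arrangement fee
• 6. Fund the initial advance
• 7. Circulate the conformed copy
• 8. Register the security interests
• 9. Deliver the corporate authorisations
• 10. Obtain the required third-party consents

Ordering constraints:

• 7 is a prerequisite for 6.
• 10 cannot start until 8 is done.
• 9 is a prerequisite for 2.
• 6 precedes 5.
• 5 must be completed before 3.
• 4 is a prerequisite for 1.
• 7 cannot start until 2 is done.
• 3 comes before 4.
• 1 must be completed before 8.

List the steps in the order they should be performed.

Only 9 has no prerequisites, so it is first.
2 is the only step now ready → 2.
7 needed 2, now all done → 7.
Next only 6 has its prerequisites met → 6.
That leaves 5 as the only ready step → 5.
Next only 3 has its prerequisites met → 3.
That leaves 4 as the only ready step → 4.
Next only 1 has its prerequisites met → 1.
8 needed 1, now all done → 8.
10 needed 8, now all done → 10.

9, 2, 7, 6, 5, 3, 4, 1, 8, 10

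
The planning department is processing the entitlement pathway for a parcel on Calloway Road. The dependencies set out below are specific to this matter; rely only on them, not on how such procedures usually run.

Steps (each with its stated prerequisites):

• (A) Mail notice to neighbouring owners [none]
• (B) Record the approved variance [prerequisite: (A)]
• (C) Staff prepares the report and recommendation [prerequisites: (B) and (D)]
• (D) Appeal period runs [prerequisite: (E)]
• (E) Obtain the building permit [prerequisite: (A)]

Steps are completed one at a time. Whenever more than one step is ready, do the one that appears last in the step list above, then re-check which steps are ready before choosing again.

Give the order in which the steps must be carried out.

Only (A) has no prerequisites, so it is first.
(E) and (B) are both available; (E) is listed later → (E).
(D) now also ready, so the ready set is {(D), (B)}; (D) is listed later → (D).
That leaves (B) as the only ready step → (B).
Next only (C) has its prerequisites met → (C).

(A) (E) (D) (B) (C)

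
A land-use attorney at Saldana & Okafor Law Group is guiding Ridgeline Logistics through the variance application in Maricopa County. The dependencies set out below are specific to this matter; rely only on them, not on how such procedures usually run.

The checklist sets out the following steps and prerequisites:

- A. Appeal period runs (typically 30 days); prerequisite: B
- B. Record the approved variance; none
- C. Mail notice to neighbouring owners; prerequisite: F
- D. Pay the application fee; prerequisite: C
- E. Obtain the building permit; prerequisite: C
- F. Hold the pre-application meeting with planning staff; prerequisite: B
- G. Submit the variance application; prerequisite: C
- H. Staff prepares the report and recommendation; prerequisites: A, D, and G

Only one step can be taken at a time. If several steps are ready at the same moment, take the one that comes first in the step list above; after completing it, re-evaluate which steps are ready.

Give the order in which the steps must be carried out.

B has no prerequisites → B first.
Ready: A and F. A is listed earlier → A.
F is the only step now ready → F.
C needed F, now all done → C.
D, E and G are all available; D is listed earlier → D.
Now E and G have their prerequisites met. E is listed earlier, so E next.
G needed C, now all done → G.
H needed A, D and G, now all done → H.

B → A → F → C → D → E → G → H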